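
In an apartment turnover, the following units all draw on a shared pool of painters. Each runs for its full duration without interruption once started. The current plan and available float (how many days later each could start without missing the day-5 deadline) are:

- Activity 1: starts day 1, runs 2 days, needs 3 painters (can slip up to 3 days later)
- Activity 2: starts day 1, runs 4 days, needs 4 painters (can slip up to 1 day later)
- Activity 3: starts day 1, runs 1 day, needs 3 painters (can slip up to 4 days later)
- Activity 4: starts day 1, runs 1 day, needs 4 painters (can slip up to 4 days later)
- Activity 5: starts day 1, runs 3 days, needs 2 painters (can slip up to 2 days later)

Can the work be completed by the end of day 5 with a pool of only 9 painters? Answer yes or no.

yes

Schedule Activity 1@1, Activity 2@1, Activity 3@3, Activity 4@4, Activity 5@1: d1:9  d2:9  d3:9  d4:8  d5:0 — peak 9 ≤ 9.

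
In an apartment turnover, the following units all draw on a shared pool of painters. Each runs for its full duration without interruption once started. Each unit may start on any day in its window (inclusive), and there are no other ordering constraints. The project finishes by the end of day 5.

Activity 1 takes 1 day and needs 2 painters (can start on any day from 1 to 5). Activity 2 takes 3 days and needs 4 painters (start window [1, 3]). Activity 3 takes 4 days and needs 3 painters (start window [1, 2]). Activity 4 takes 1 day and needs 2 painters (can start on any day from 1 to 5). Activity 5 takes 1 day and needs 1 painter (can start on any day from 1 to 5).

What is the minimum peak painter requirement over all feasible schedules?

7

Early-start (Activity 1@1, Activity 2@1, Activity 3@1, Activity 4@1, Activity 5@1) gives peak 12: d1:12  d2:7  d3:7  d4:3  d5:0.
Shift Activity 3→2, Activity 4→4.
Schedule Activity 1@1, Activity 2@1, Activity 3@2, Activity 4@4, Activity 5@1: d1:7  d2:7  d3:7  d4:5  d5:3 — peak 7.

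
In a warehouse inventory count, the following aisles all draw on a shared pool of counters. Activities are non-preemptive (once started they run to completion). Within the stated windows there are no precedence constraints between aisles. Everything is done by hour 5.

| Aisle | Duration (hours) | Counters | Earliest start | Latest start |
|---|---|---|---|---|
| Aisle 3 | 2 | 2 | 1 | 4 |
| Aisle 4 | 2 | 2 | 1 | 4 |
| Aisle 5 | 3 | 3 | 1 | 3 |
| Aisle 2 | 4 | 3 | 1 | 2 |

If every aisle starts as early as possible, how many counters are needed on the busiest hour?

10

Early-start schedule: Aisle 3@1, Aisle 4@1, Aisle 5@1, Aisle 2@1.
Load per hour: hour 1: 10, hour 2: 10, hour 3: 6, hour 4: 3, hour 5: 0.
Peak is 10.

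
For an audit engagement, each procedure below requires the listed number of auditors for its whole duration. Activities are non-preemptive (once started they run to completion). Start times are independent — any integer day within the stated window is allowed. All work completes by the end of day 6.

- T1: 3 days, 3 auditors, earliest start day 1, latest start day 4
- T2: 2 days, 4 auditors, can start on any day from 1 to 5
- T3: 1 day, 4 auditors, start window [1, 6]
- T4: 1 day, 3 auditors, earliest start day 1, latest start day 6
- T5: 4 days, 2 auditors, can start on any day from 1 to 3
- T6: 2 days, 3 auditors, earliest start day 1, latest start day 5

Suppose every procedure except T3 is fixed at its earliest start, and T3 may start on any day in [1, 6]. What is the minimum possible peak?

15

T3@1: d1:19  d2:12  d3:5  d4:2  d5:0  d6:0 → peak 19
T3@2: d1:15  d2:16  d3:5  d4:2  d5:0  d6:0 → peak 16
T3@3: d1:15  d2:12  d3:9  d4:2  d5:0  d6:0 → peak 15
T3@4: d1:15  d2:12  d3:5  d4:6  d5:0  d6:0 → peak 15
T3@5: d1:15  d2:12  d3:5  d4:2  d5:4  d6:0 → peak 15
T3@6: d1:15  d2:12  d3:5  d4:2  d5:0  d6:4 → peak 15
Best is T3@3, peak 15.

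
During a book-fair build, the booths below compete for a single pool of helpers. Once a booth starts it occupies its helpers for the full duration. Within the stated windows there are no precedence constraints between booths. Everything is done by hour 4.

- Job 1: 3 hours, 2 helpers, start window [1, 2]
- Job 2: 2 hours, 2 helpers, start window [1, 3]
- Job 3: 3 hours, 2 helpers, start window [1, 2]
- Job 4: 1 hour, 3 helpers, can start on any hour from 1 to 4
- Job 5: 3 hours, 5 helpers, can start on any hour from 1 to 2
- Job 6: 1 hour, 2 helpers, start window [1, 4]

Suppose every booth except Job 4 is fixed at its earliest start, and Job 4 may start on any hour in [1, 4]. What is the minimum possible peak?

Job 4@1: h1:16  h2:11  h3:9  h4:0 → peak 16
Job 4@2: h1:13  h2:14  h3:9  h4:0 → peak 14
Job 4@3: h1:13  h2:11  h3:12  h4:0 → peak 13
Job 4@4: h1:13  h2:11  h3:9  h4:3 → peak 13
Best is Job 4@3, peak 13.

13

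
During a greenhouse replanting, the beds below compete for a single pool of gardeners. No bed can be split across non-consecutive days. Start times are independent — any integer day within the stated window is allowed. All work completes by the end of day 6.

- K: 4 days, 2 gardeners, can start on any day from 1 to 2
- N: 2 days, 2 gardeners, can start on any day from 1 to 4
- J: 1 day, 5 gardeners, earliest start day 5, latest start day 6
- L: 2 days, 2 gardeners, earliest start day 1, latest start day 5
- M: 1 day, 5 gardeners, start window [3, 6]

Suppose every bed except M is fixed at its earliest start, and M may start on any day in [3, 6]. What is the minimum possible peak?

M@3: d1:6  d2:6  d3:7  d4:2  d5:5  d6:0 → peak 7
M@4: d1:6  d2:6  d3:2  d4:7  d5:5  d6:0 → peak 7
M@5: d1:6  d2:6  d3:2  d4:2  d5:10  d6:0 → peak 10
M@6: d1:6  d2:6  d3:2  d4:2  d5:5  d6:5 → peak 6
Best is M@6, peak 6.

6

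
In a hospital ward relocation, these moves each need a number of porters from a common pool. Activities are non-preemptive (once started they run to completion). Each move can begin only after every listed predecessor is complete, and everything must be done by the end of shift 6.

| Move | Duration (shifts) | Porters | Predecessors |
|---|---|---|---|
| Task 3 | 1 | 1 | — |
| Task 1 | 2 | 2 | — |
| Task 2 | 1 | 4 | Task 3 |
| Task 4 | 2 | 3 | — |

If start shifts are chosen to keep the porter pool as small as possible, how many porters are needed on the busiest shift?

Early-start (Task 3@1, Task 1@1, Task 2@2, Task 4@1) gives peak 9: s1:6  s2:9  s3:0  s4:0  s5:0  s6:0.
Shift Task 2→3, Task 4→4.
Schedule Task 3@1, Task 1@1, Task 2@3, Task 4@4: s1:3  s2:2  s3:4  s4:3  s5:3  s6:0 — peak 4.

4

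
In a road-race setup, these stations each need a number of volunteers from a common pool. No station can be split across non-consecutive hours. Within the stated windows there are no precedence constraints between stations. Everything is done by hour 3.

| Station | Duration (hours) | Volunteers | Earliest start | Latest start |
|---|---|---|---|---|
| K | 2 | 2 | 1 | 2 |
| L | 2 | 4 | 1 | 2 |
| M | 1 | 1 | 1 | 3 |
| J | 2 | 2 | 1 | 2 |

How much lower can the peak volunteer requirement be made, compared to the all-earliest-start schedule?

1

Early-start peak: h1:9  h2:8  h3:0 ⇒ 9.
Leveled (K@1, L@1, M@1, J@2): h1:7  h2:8  h3:2 ⇒ 8.
Reduction 9 − 8 = 1.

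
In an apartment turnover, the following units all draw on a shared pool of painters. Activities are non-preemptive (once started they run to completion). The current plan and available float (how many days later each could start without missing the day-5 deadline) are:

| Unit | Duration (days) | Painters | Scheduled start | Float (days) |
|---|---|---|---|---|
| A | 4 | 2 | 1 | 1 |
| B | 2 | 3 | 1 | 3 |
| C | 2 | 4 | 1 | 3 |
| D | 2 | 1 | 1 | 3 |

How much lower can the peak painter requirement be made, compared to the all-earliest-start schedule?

4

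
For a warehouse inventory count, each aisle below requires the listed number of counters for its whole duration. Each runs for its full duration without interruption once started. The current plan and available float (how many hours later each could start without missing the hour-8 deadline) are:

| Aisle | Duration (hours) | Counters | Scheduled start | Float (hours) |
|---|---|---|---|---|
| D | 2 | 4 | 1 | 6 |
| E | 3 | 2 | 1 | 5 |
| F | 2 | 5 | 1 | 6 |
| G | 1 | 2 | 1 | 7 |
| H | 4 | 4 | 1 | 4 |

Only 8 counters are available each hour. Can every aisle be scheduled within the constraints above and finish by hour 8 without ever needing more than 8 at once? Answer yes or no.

Schedule D@1, E@1, F@7, G@4, H@3: h1:6  h2:6  h3:6  h4:6  h5:4  h6:4  h7:5  h8:5 — peak 6 ≤ 8.

yes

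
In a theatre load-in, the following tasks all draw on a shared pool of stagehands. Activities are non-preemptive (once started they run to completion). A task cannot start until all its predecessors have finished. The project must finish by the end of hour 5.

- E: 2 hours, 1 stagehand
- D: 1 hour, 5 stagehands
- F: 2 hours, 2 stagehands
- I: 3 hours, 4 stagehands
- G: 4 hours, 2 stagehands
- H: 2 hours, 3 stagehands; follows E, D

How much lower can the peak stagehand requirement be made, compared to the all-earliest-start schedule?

5

Early-start peak: h1:14  h2:9  h3:9  h4:5  h5:0 ⇒ 14.
Leveled (E@1, D@1, F@1, I@2, G@2, H@3): h1:8  h2:9  h3:9  h4:9  h5:2 ⇒ 9.
Reduction 14 − 9 = 5.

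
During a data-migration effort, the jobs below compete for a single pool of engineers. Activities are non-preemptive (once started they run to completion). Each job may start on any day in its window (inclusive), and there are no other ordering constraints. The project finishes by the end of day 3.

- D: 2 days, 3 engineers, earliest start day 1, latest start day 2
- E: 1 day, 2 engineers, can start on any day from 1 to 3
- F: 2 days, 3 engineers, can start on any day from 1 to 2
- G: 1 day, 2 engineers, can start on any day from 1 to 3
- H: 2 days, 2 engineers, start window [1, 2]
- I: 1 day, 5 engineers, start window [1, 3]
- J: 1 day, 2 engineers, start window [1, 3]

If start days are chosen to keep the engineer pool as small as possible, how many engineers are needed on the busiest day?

Early-start (D@1, E@1, F@1, G@1, H@1, I@1, J@1) gives peak 19: d1:19  d2:8  d3:0.
Shift H→2, I→3, J→2.
Schedule D@1, E@1, F@1, G@1, H@2, I@3, J@2: d1:10  d2:10  d3:7 — peak 10.

10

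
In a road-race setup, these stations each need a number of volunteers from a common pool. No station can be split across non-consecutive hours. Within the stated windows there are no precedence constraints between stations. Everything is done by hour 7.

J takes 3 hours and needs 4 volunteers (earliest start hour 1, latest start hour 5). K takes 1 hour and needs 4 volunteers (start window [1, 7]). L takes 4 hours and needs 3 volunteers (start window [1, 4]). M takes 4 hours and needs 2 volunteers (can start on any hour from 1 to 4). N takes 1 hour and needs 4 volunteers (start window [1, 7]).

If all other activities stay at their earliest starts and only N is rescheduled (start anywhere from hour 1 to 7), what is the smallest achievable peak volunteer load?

13

N@1: h1:17  h2:9  h3:9  h4:5  h5:0  h6:0  h7:0 → peak 17
N@2: h1:13  h2:13  h3:9  h4:5  h5:0  h6:0  h7:0 → peak 13
N@3: h1:13  h2:9  h3:13  h4:5  h5:0  h6:0  h7:0 → peak 13
N@4: h1:13  h2:9  h3:9  h4:9  h5:0  h6:0  h7:0 → peak 13
N@5: h1:13  h2:9  h3:9  h4:5  h5:4  h6:0  h7:0 → peak 13
N@6: h1:13  h2:9  h3:9  h4:5  h5:0  h6:4  h7:0 → peak 13
N@7: h1:13  h2:9  h3:9  h4:5  h5:0  h6:0  h7:4 → peak 13
Best is N@2, peak 13.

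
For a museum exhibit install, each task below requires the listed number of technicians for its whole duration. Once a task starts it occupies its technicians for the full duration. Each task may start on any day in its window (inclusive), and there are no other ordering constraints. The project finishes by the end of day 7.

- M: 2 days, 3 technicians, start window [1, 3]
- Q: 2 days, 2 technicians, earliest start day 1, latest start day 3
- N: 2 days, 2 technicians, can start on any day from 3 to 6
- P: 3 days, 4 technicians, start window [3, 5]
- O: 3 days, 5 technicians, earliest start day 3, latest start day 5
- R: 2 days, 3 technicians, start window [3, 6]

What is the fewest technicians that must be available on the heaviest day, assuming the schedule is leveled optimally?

Early-start (M@1, Q@1, N@3, P@3, O@3, R@3) gives peak 14: d1:5  d2:5  d3:14  d4:14  d5:9  d6:0  d7:0.
Shift O→5.
Schedule M@1, Q@1, N@3, P@3, O@5, R@3: d1:5  d2:5  d3:9  d4:9  d5:9  d6:5  d7:5 — peak 9.

9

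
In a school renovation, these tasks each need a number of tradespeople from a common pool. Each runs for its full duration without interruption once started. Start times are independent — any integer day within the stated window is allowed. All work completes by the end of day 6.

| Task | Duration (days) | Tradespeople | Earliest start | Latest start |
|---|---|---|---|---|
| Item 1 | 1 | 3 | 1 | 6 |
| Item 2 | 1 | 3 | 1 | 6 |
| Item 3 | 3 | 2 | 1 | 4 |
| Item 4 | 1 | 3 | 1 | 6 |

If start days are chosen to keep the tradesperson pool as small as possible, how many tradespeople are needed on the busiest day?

Early-start (Item 1@1, Item 2@1, Item 3@1, Item 4@1) gives peak 11: d1:11  d2:2  d3:2  d4:0  d5:0  d6:0.
Shift Item 2→2, Item 3→3, Item 4→6.
Schedule Item 1@1, Item 2@2, Item 3@3, Item 4@6: d1:3  d2:3  d3:2  d4:2  d5:2  d6:3 — peak 3.
Total tradesperson-days = 15 over 6 days ⇒ peak ≥ ⌈15/6⌉ = 3, so 3 is optimal.

3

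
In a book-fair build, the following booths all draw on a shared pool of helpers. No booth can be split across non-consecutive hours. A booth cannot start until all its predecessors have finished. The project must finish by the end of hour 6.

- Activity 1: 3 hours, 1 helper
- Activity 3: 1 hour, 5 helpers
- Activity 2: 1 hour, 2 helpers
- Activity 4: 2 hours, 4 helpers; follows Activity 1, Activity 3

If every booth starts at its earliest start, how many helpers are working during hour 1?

At early start, hour 1 has: Activity 1, Activity 3, Activity 2.
Demand: 1 + 5 + 2 = 8.

8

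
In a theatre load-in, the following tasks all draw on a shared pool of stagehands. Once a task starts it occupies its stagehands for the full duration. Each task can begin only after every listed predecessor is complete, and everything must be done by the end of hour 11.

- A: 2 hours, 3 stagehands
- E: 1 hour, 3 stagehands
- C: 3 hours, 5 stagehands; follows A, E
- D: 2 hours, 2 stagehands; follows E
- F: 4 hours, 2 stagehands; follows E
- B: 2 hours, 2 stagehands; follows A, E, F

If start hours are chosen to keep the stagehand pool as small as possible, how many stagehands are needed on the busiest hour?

5

Early-start (A@1, E@1, C@3, D@2, F@2, B@6) gives peak 9: h1:6  h2:7  h3:9  h4:7  h5:7  h6:2  h7:2  h8:0  h9:0  h10:0  h11:0.
Shift A→2, C→6, D→4, B→9.
Schedule A@2, E@1, C@6, D@4, F@2, B@9: h1:3  h2:5  h3:5  h4:4  h5:4  h6:5  h7:5  h8:5  h9:2  h10:2  h11:0 — peak 5.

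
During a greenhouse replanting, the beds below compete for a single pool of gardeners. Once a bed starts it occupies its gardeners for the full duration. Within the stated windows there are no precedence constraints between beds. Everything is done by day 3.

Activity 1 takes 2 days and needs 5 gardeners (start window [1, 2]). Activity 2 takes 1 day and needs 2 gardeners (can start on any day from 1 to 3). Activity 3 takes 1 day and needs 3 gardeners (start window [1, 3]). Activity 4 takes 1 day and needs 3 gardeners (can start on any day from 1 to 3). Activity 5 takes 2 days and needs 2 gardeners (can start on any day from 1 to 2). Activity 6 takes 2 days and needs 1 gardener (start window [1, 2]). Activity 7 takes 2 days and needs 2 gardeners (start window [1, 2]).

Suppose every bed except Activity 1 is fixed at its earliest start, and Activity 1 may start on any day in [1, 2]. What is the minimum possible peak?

13

Activity 1@1: d1:18  d2:10  d3:0 → peak 18
Activity 1@2: d1:13  d2:10  d3:5 → peak 13
Best is Activity 1@2, peak 13.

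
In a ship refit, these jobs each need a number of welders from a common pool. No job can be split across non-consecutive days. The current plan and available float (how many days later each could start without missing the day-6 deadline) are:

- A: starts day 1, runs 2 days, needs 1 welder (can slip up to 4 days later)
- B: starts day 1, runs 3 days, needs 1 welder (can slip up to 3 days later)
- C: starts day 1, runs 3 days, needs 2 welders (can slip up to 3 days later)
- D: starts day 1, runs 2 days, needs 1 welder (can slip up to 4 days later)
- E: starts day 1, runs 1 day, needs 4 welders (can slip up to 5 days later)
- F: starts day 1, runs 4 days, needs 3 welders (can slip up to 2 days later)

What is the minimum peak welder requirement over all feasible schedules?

Early-start (A@1, B@1, C@1, D@1, E@1, F@1) gives peak 12: d1:12  d2:8  d3:6  d4:3  d5:0  d6:0.
Shift C→2, D→4, F→3.
Schedule A@1, B@1, C@2, D@4, E@1, F@3: d1:6  d2:4  d3:6  d4:6  d5:4  d6:3 — peak 6.

6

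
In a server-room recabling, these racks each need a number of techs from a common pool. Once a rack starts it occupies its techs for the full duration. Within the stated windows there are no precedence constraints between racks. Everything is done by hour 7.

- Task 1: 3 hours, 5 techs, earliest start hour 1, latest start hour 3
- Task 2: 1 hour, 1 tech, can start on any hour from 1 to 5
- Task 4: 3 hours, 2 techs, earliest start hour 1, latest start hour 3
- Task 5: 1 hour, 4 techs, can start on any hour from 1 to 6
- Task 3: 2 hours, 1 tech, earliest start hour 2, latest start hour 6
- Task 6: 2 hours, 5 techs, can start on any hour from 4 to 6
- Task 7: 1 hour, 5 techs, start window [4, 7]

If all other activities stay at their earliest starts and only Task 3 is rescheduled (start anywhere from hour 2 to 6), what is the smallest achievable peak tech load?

Task 3@2: h1:12  h2:8  h3:8  h4:10  h5:5  h6:0  h7:0 → peak 12
Task 3@3: h1:12  h2:7  h3:8  h4:11  h5:5  h6:0  h7:0 → peak 12
Task 3@4: h1:12  h2:7  h3:7  h4:11  h5:6  h6:0  h7:0 → peak 12
Task 3@5: h1:12  h2:7  h3:7  h4:10  h5:6  h6:1  h7:0 → peak 12
Task 3@6: h1:12  h2:7  h3:7  h4:10  h5:5  h6:1  h7:1 → peak 12
Best is Task 3@2, peak 12.

12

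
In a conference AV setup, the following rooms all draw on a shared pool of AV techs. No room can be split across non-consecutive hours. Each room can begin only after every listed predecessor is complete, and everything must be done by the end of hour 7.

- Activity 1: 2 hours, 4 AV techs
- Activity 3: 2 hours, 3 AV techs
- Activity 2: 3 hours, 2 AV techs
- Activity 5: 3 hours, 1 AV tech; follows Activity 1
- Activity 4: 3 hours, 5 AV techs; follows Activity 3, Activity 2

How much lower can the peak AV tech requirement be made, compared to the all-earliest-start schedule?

3

Early-start peak: h1:9  h2:9  h3:3  h4:6  h5:6  h6:5  h7:0 ⇒ 9.
Leveled (Activity 1@1, Activity 3@3, Activity 2@1, Activity 5@3, Activity 4@5): h1:6  h2:6  h3:6  h4:4  h5:6  h6:5  h7:5 ⇒ 6.
Reduction 9 − 6 = 3.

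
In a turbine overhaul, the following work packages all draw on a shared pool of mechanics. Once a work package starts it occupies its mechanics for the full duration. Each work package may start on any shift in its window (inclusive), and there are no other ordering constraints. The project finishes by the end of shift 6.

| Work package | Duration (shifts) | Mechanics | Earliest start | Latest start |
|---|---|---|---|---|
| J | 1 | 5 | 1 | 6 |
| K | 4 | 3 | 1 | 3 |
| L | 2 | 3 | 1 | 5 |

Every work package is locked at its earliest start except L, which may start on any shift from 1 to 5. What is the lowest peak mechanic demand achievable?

L@1: s1:11  s2:6  s3:3  s4:3  s5:0  s6:0 → peak 11
L@2: s1:8  s2:6  s3:6  s4:3  s5:0  s6:0 → peak 8
L@3: s1:8  s2:3  s3:6  s4:6  s5:0  s6:0 → peak 8
L@4: s1:8  s2:3  s3:3  s4:6  s5:3  s6:0 → peak 8
L@5: s1:8  s2:3  s3:3  s4:3  s5:3  s6:3 → peak 8
Best is L@2, peak 8.

8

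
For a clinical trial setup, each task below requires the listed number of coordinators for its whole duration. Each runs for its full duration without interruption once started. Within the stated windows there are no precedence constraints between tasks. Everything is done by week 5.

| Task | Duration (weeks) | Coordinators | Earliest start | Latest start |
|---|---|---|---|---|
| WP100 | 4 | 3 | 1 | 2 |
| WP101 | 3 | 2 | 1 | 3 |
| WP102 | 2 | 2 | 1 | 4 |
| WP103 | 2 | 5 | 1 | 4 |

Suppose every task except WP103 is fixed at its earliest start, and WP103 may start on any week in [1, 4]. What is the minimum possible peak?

8

WP103@1: w1:12  w2:12  w3:5  w4:3  w5:0 → peak 12
WP103@2: w1:7  w2:12  w3:10  w4:3  w5:0 → peak 12
WP103@3: w1:7  w2:7  w3:10  w4:8  w5:0 → peak 10
WP103@4: w1:7  w2:7  w3:5  w4:8  w5:5 → peak 8
Best is WP103@4, peak 8.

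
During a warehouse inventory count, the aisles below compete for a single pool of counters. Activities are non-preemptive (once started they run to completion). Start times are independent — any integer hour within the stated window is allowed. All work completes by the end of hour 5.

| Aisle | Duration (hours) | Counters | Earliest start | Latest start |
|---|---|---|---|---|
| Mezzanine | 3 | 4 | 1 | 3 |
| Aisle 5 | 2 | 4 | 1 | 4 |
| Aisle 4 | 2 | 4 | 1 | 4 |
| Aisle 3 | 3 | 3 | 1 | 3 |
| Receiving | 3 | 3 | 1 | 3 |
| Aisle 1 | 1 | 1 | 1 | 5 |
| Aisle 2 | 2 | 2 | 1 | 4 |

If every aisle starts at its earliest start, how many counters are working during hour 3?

10

At early start, hour 3 has: Mezzanine, Aisle 3, Receiving.
Demand: 4 + 3 + 3 = 10.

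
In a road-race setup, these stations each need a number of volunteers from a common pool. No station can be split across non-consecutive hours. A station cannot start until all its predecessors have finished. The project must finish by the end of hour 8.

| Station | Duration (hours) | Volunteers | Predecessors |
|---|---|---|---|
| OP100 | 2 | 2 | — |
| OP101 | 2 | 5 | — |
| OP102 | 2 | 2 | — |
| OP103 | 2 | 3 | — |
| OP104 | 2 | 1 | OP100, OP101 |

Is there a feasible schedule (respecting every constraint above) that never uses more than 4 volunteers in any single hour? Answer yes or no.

The minimum achievable peak is 5; 4 < 5, so no feasible schedule stays within the cap.

no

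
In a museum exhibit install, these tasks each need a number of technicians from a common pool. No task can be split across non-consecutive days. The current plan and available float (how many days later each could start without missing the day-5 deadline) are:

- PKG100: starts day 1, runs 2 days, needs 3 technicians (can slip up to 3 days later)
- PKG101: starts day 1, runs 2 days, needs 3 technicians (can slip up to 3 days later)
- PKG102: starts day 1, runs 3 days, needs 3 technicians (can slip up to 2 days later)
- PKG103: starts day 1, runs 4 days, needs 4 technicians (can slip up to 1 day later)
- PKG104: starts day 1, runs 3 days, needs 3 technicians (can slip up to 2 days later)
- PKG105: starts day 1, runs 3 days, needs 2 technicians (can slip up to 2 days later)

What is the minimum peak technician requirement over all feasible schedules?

12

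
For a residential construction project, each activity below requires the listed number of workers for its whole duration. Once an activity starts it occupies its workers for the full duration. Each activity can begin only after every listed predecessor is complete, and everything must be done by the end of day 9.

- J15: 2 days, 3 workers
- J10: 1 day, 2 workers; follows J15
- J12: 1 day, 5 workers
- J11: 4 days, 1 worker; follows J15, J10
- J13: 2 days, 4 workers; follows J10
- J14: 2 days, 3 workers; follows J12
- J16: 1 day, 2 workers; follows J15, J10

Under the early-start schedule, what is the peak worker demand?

Early-start schedule: J15@1, J10@3, J12@1, J11@4, J13@4, J14@2, J16@4.
Load per day: day 1: 8, day 2: 6, day 3: 5, day 4: 7, day 5: 5, day 6: 1, day 7: 1, day 8: 0, day 9: 0.
Peak is 8.

8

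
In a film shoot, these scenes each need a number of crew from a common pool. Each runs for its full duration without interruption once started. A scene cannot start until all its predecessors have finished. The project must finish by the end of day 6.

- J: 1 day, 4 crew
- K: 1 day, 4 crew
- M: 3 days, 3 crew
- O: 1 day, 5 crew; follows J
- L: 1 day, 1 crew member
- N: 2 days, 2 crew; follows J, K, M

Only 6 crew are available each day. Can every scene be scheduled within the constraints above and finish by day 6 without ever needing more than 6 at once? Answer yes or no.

The minimum achievable peak is 7; 6 < 7, so no feasible schedule stays within the cap.

no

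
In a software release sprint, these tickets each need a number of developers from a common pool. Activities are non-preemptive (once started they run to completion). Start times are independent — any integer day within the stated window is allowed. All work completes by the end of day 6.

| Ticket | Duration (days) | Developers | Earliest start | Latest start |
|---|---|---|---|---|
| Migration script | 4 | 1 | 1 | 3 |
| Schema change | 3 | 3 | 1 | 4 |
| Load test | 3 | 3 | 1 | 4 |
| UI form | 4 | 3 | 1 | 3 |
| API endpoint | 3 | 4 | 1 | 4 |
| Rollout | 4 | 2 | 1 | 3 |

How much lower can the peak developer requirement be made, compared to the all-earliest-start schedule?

4

Early-start peak: d1:16  d2:16  d3:16  d4:6  d5:0  d6:0 ⇒ 16.
Leveled (Migration script@1, Schema change@1, Load test@1, UI form@1, API endpoint@4, Rollout@1): d1:12  d2:12  d3:12  d4:10  d5:4  d6:4 ⇒ 12.
Reduction 16 − 12 = 4.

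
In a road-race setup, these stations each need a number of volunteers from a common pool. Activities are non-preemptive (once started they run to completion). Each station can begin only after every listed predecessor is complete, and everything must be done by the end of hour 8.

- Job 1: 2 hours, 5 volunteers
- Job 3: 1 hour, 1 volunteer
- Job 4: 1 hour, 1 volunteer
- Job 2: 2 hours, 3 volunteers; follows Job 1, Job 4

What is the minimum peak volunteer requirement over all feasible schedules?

5

Early-start (Job 1@1, Job 3@1, Job 4@1, Job 2@3) gives peak 7: h1:7  h2:5  h3:3  h4:3  h5:0  h6:0  h7:0  h8:0.
Shift Job 3→3, Job 4→3, Job 2→4.
Schedule Job 1@1, Job 3@3, Job 4@3, Job 2@4: h1:5  h2:5  h3:2  h4:3  h5:3  h6:0  h7:0  h8:0 — peak 5.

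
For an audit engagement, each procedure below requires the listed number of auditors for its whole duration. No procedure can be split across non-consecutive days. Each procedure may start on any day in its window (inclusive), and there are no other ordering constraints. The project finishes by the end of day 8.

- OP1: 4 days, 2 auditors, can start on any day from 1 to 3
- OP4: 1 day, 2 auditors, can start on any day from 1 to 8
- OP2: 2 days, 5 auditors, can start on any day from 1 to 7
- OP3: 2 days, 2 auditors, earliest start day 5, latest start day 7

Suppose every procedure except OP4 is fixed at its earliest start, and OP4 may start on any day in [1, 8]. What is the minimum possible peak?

7

OP4@1: d1:9  d2:7  d3:2  d4:2  d5:2  d6:2  d7:0  d8:0 → peak 9
OP4@2: d1:7  d2:9  d3:2  d4:2  d5:2  d6:2  d7:0  d8:0 → peak 9
OP4@3: d1:7  d2:7  d3:4  d4:2  d5:2  d6:2  d7:0  d8:0 → peak 7
OP4@4: d1:7  d2:7  d3:2  d4:4  d5:2  d6:2  d7:0  d8:0 → peak 7
OP4@5: d1:7  d2:7  d3:2  d4:2  d5:4  d6:2  d7:0  d8:0 → peak 7
OP4@6: d1:7  d2:7  d3:2  d4:2  d5:2  d6:4  d7:0  d8:0 → peak 7
OP4@7: d1:7  d2:7  d3:2  d4:2  d5:2  d6:2  d7:2  d8:0 → peak 7
OP4@8: d1:7  d2:7  d3:2  d4:2  d5:2  d6:2  d7:0  d8:2 → peak 7
Best is OP4@3, peak 7.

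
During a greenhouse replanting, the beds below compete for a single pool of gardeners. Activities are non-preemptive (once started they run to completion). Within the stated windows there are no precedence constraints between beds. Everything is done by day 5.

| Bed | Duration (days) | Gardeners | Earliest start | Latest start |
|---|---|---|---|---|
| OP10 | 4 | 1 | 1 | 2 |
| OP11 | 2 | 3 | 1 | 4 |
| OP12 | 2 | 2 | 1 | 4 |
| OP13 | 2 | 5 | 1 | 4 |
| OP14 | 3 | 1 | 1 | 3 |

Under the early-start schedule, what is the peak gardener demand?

12

Early-start schedule: OP10@1, OP11@1, OP12@1, OP13@1, OP14@1.
Load per day: day 1: 12, day 2: 12, day 3: 2, day 4: 1, day 5: 0.
Peak is 12.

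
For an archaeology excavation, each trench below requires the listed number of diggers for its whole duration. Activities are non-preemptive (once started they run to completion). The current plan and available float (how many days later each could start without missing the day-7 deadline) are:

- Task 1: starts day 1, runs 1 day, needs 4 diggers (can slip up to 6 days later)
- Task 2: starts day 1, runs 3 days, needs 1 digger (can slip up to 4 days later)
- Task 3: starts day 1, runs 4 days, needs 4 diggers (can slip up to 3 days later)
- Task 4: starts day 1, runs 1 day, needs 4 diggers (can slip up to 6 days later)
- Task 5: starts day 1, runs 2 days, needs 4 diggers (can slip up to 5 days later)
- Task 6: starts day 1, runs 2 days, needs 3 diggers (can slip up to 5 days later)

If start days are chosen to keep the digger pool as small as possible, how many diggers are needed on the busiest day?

Early-start (Task 1@1, Task 2@1, Task 3@1, Task 4@1, Task 5@1, Task 6@1) gives peak 20: d1:20  d2:12  d3:5  d4:4  d5:0  d6:0  d7:0.
Shift Task 3→2, Task 4→4, Task 5→5.
Schedule Task 1@1, Task 2@1, Task 3@2, Task 4@4, Task 5@5, Task 6@1: d1:8  d2:8  d3:5  d4:8  d5:8  d6:4  d7:0 — peak 8.

8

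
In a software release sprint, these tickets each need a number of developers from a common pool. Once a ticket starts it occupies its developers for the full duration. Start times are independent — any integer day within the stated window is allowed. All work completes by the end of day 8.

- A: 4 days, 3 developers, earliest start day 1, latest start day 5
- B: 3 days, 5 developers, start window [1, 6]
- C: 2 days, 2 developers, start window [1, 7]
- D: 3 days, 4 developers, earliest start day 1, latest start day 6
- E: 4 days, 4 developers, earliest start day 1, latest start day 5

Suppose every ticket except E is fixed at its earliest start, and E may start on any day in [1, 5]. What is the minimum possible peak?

E@1: d1:18  d2:18  d3:16  d4:7  d5:0  d6:0  d7:0  d8:0 → peak 18
E@2: d1:14  d2:18  d3:16  d4:7  d5:4  d6:0  d7:0  d8:0 → peak 18
E@3: d1:14  d2:14  d3:16  d4:7  d5:4  d6:4  d7:0  d8:0 → peak 16
E@4: d1:14  d2:14  d3:12  d4:7  d5:4  d6:4  d7:4  d8:0 → peak 14
E@5: d1:14  d2:14  d3:12  d4:3  d5:4  d6:4  d7:4  d8:4 → peak 14
Best is E@4, peak 14.

14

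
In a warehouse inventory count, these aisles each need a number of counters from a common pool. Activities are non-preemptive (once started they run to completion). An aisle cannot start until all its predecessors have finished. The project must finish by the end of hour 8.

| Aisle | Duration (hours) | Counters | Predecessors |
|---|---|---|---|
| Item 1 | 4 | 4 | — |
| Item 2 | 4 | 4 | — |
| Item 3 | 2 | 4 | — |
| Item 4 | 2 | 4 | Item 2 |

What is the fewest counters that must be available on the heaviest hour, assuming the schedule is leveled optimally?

Early-start (Item 1@1, Item 2@1, Item 3@1, Item 4@5) gives peak 12: h1:12  h2:12  h3:8  h4:8  h5:4  h6:4  h7:0  h8:0.
Shift Item 3→5.
Schedule Item 1@1, Item 2@1, Item 3@5, Item 4@5: h1:8  h2:8  h3:8  h4:8  h5:8  h6:8  h7:0  h8:0 — peak 8.

8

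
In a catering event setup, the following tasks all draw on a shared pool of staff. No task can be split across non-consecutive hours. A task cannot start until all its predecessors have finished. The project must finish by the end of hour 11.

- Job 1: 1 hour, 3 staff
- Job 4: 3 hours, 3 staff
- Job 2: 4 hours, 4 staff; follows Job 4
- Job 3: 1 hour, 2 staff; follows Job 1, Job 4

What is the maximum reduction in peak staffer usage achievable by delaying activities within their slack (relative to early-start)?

2

Early-start peak: h1:6  h2:3  h3:3  h4:6  h5:4  h6:4  h7:4  h8:0  h9:0  h10:0  h11:0 ⇒ 6.
Leveled (Job 1@1, Job 4@2, Job 2@5, Job 3@9): h1:3  h2:3  h3:3  h4:3  h5:4  h6:4  h7:4  h8:4  h9:2  h10:0  h11:0 ⇒ 4.
Reduction 6 − 4 = 2.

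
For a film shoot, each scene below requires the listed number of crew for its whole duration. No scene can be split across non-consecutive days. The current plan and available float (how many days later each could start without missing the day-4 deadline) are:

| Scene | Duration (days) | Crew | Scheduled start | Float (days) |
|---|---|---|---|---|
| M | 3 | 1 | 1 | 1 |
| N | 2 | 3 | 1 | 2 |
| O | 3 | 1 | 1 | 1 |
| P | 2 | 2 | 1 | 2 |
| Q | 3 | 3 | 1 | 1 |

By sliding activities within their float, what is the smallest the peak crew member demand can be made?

Early-start (M@1, N@1, O@1, P@1, Q@1) gives peak 10: d1:10  d2:10  d3:5  d4:0.
Shift P→3.
Schedule M@1, N@1, O@1, P@3, Q@1: d1:8  d2:8  d3:7  d4:2 — peak 8.

8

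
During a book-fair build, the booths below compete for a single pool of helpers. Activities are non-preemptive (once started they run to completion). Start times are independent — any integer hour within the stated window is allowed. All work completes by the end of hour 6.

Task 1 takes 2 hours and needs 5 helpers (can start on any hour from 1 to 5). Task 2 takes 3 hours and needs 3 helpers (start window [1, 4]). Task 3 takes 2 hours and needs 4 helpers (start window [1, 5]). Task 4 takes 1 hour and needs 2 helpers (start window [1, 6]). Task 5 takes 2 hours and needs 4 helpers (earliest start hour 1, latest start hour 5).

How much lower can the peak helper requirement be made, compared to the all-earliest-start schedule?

11

Early-start peak: h1:18  h2:16  h3:3  h4:0  h5:0  h6:0 ⇒ 18.
Leveled (Task 1@1, Task 2@3, Task 3@3, Task 4@1, Task 5@5): h1:7  h2:5  h3:7  h4:7  h5:7  h6:4 ⇒ 7.
Reduction 18 − 7 = 11.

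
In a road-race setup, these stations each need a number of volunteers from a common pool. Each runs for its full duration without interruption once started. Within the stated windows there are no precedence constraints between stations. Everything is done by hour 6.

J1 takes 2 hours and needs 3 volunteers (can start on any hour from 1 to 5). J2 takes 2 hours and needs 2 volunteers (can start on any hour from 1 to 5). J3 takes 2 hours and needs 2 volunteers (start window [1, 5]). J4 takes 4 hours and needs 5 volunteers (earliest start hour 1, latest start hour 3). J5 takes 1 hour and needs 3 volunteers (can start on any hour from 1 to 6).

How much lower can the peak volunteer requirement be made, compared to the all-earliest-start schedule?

Early-start peak: h1:15  h2:12  h3:5  h4:5  h5:0  h6:0 ⇒ 15.
Leveled (J1@1, J2@2, J3@4, J4@3, J5@1): h1:6  h2:5  h3:7  h4:7  h5:7  h6:5 ⇒ 7.
Reduction 15 − 7 = 8.

8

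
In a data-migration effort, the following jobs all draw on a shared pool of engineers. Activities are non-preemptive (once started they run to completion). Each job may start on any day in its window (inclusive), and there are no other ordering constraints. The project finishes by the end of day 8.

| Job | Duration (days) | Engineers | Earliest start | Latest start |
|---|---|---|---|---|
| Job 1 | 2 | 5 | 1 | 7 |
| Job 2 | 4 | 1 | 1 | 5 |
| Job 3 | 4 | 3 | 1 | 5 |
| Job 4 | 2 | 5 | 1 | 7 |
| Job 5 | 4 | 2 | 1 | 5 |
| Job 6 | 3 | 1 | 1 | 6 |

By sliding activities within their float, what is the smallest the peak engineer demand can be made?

6

Early-start (Job 1@1, Job 2@1, Job 3@1, Job 4@1, Job 5@1, Job 6@1) gives peak 17: d1:17  d2:17  d3:7  d4:6  d5:0  d6:0  d7:0  d8:0.
Shift Job 3→3, Job 4→7, Job 5→3, Job 6→5.
Schedule Job 1@1, Job 2@1, Job 3@3, Job 4@7, Job 5@3, Job 6@5: d1:6  d2:6  d3:6  d4:6  d5:6  d6:6  d7:6  d8:5 — peak 6.
Total engineer-days = 47 over 8 days ⇒ peak ≥ ⌈47/8⌉ = 6, so 6 is optimal.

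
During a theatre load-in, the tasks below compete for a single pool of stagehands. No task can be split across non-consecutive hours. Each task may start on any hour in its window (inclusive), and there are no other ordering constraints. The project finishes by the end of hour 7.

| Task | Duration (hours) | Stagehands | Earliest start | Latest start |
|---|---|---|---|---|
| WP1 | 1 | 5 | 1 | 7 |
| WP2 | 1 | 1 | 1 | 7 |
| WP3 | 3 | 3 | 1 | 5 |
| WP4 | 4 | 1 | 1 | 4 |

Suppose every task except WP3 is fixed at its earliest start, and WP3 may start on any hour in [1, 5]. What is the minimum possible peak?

WP3@1: h1:10  h2:4  h3:4  h4:1  h5:0  h6:0  h7:0 → peak 10
WP3@2: h1:7  h2:4  h3:4  h4:4  h5:0  h6:0  h7:0 → peak 7
WP3@3: h1:7  h2:1  h3:4  h4:4  h5:3  h6:0  h7:0 → peak 7
WP3@4: h1:7  h2:1  h3:1  h4:4  h5:3  h6:3  h7:0 → peak 7
WP3@5: h1:7  h2:1  h3:1  h4:1  h5:3  h6:3  h7:3 → peak 7
Best is WP3@2, peak 7.

7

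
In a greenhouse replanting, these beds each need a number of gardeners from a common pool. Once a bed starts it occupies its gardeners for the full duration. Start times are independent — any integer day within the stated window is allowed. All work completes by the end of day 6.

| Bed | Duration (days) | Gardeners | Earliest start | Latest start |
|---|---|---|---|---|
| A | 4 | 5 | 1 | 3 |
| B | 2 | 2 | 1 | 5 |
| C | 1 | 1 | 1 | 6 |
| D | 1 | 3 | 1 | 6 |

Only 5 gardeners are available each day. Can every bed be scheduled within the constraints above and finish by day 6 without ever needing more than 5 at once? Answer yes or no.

yes

Schedule A@1, B@5, C@5, D@6: d1:5  d2:5  d3:5  d4:5  d5:3  d6:5 — peak 5 ≤ 5.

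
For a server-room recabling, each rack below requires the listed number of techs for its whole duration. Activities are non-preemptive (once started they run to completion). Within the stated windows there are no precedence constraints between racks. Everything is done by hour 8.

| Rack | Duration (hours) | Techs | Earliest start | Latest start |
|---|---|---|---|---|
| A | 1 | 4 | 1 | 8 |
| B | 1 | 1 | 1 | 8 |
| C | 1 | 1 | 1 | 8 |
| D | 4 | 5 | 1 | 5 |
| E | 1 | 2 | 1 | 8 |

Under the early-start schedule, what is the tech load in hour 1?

At early start, hour 1 has: A, B, C, D, E.
Demand: 4 + 1 + 1 + 5 + 2 = 13.

13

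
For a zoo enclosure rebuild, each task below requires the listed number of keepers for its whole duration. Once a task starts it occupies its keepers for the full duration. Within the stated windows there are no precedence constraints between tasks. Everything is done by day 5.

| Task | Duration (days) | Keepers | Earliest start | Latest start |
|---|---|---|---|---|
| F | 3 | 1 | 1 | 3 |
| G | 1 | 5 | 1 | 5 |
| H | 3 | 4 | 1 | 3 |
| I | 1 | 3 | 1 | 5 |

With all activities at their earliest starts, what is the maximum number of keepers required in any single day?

13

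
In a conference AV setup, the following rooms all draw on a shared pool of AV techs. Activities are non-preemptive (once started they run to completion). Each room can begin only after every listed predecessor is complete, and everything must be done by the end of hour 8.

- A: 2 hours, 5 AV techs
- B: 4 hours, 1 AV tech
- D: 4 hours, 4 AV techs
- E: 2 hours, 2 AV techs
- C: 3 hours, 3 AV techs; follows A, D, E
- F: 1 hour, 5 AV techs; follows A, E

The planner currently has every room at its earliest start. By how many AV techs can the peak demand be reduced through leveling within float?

3

Early-start peak: h1:12  h2:12  h3:10  h4:5  h5:3  h6:3  h7:3  h8:0 ⇒ 12.
Leveled (A@1, B@3, D@1, E@3, C@5, F@5): h1:9  h2:9  h3:7  h4:7  h5:9  h6:4  h7:3  h8:0 ⇒ 9.
Reduction 12 − 9 = 3.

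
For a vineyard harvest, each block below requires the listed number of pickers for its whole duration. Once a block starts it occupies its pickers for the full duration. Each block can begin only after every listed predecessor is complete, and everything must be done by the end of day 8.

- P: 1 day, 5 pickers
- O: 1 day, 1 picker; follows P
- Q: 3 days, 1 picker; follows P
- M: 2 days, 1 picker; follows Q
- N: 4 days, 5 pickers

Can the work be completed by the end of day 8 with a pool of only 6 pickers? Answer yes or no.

yes

Schedule P@1, O@2, Q@2, M@5, N@3: d1:5  d2:2  d3:6  d4:6  d5:6  d6:6  d7:0  d8:0 — peak 6 ≤ 6.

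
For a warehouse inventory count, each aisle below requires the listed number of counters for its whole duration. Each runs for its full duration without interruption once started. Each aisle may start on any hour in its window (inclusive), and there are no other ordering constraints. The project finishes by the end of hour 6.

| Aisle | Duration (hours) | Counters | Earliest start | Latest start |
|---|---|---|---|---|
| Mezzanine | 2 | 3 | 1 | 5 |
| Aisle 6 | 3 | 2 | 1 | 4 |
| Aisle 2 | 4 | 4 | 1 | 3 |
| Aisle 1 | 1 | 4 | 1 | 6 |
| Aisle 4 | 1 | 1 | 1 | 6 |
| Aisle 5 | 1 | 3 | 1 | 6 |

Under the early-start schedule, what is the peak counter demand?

17

Early-start schedule: Mezzanine@1, Aisle 6@1, Aisle 2@1, Aisle 1@1, Aisle 4@1, Aisle 5@1.
Load per hour: hour 1: 17, hour 2: 9, hour 3: 6, hour 4: 4, hour 5: 0, hour 6: 0.
Peak is 17.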